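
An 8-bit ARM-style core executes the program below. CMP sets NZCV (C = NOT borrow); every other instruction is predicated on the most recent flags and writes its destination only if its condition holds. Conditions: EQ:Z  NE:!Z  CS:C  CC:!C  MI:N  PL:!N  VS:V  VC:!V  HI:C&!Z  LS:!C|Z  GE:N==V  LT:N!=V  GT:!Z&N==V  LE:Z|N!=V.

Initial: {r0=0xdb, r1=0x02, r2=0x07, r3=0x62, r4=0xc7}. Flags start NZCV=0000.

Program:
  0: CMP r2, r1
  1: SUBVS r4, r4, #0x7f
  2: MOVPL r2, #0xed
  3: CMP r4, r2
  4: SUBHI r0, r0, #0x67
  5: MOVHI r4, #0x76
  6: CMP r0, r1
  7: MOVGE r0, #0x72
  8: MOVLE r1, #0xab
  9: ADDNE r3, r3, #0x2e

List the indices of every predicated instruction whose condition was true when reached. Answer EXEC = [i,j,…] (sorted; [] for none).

0: ✓ CMP  NZCV=0010
1: · SUBVS
2: ✓ MOVPL  r2←0xed
3: ✓ CMP  NZCV=1000
4: · SUBHI
5: · MOVHI
6: ✓ CMP  NZCV=1010
7: · MOVGE
8: ✓ MOVLE  r1←0xab
9: ✓ ADDNE  r3←0x90

EXEC = [2,8,9]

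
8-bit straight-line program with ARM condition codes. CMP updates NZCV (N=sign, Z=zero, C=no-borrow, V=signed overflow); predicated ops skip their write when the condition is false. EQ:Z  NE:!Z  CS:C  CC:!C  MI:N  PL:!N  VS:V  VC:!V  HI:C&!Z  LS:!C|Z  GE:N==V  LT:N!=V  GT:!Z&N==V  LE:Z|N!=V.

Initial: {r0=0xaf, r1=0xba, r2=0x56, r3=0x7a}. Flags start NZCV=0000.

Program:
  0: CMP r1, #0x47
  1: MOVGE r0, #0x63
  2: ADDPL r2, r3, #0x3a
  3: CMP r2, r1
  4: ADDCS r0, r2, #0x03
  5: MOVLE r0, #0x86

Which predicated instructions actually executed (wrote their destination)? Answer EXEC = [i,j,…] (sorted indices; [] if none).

EXEC = [2,5]

0: ✓ CMP  NZCV=0011
1: · MOVGE
2: ✓ ADDPL  r2←0xb4
3: ✓ CMP  NZCV=1000
4: · ADDCS
5: ✓ MOVLE  r0←0x86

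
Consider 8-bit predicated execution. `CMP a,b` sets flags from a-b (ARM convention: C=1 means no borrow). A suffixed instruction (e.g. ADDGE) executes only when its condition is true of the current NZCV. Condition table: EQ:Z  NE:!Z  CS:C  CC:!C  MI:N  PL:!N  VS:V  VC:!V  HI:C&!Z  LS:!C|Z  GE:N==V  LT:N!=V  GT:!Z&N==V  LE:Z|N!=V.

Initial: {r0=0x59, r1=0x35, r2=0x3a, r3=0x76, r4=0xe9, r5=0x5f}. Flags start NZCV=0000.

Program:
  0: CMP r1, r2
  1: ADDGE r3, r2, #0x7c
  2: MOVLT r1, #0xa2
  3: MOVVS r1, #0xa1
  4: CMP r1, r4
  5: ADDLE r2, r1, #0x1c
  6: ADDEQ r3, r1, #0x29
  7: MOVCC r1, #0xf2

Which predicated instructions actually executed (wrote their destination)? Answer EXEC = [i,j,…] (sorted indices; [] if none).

EXEC = [2,5,7]

0: ✓ CMP  NZCV=1000
1: · ADDGE
2: ✓ MOVLT  r1←0xa2
3: · MOVVS
4: ✓ CMP  NZCV=1000
5: ✓ ADDLE  r2←0xbe
6: · ADDEQ
7: ✓ MOVCC  r1←0xf2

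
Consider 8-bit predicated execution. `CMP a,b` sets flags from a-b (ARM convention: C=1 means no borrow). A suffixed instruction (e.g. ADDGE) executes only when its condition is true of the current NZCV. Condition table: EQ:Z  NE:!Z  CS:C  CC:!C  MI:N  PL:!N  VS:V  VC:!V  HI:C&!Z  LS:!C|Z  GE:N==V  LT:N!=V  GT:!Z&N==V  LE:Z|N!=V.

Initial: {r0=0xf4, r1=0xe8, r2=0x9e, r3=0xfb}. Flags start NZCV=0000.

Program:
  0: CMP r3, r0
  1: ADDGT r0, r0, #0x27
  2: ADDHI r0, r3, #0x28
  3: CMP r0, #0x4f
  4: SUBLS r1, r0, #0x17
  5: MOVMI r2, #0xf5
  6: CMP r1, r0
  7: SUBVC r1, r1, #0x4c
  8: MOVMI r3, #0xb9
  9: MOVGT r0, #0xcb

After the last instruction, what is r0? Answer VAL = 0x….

VAL = 0x23

[0] flags=0010 → (cmp)
[1] flags=0010 GT?T → r0=0x1b
[2] flags=0010 HI?T → r0=0x23
[3] flags=1000 → (cmp)
[4] flags=1000 LS?T → r1=0x0c
[5] flags=1000 MI?T → r2=0xf5
[6] flags=1000 → (cmp)
[7] flags=1000 VC?T → r1=0xc0
[8] flags=1000 MI?T → r3=0xb9
[9] flags=1000 GT?F → skip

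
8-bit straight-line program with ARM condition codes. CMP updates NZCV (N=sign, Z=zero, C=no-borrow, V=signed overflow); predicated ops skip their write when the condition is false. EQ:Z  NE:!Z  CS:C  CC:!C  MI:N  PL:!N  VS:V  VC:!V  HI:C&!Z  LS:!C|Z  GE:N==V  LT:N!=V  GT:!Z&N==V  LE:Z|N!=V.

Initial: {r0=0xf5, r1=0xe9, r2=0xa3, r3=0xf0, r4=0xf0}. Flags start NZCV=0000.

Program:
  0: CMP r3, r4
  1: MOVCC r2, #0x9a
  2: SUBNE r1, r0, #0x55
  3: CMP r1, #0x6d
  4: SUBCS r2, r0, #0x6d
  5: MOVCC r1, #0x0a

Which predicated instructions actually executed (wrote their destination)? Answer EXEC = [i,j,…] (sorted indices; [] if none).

EXEC = [4]

[0] flags=0110 → (cmp)
[1] flags=0110 CC?F → skip
[2] flags=0110 NE?F → skip
[3] flags=0011 → (cmp)
[4] flags=0011 CS?T → r2=0x88
[5] flags=0011 CC?F → skip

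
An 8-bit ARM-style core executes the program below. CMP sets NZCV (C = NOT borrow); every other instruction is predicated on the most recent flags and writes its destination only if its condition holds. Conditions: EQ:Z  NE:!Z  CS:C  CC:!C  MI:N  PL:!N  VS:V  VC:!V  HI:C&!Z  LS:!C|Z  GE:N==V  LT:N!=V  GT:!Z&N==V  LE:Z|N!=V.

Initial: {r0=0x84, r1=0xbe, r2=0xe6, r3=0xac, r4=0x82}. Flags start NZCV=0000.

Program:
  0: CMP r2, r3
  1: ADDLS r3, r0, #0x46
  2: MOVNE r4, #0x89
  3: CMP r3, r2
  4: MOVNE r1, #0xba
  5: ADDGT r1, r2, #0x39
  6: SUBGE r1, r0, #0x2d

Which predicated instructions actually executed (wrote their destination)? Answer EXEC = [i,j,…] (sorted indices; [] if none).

0: ✓ CMP  NZCV=0010
1: · ADDLS
2: ✓ MOVNE  r4←0x89
3: ✓ CMP  NZCV=1000
4: ✓ MOVNE  r1←0xba
5: · ADDGT
6: · SUBGE

EXEC = [2,4]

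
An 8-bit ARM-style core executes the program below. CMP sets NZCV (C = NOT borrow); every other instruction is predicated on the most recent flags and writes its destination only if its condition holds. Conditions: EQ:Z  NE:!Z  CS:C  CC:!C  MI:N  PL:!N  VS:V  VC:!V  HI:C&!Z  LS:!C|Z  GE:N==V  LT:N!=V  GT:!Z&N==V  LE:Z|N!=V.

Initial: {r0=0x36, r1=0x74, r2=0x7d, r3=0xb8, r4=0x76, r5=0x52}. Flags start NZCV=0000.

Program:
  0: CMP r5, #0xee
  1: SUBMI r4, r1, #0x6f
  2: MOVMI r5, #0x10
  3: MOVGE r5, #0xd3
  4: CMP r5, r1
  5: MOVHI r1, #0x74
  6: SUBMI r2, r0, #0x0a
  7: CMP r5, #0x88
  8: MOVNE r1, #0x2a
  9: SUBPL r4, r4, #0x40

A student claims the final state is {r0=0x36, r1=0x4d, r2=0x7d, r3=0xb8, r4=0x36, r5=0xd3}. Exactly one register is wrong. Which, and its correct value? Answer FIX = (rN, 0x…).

[0] flags=0000 → (cmp)
[1] flags=0000 MI?F → skip
[2] flags=0000 MI?F → skip
[3] flags=0000 GE?T → r5=0xd3
[4] flags=0011 → (cmp)
[5] flags=0011 HI?T → r1=0x74
[6] flags=0011 MI?F → skip
[7] flags=0010 → (cmp)
[8] flags=0010 NE?T → r1=0x2a
[9] flags=0010 PL?T → r4=0x36

FIX = (r1, 0x2a)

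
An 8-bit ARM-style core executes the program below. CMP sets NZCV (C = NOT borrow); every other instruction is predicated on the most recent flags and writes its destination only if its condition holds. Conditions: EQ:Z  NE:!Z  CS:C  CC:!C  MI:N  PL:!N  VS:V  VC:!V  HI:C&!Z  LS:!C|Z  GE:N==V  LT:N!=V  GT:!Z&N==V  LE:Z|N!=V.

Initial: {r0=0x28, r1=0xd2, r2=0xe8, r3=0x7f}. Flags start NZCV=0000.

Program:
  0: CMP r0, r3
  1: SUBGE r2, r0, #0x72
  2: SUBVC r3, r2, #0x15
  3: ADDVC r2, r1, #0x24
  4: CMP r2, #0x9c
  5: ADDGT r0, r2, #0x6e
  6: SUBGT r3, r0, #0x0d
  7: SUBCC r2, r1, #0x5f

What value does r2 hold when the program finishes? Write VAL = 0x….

VAL = 0xf6

[0] flags=1000 → (cmp)
[1] flags=1000 GE?F → skip
[2] flags=1000 VC?T → r3=0xd3
[3] flags=1000 VC?T → r2=0xf6
[4] flags=0010 → (cmp)
[5] flags=0010 GT?T → r0=0x64
[6] flags=0010 GT?T → r3=0x57
[7] flags=0010 CC?F → skip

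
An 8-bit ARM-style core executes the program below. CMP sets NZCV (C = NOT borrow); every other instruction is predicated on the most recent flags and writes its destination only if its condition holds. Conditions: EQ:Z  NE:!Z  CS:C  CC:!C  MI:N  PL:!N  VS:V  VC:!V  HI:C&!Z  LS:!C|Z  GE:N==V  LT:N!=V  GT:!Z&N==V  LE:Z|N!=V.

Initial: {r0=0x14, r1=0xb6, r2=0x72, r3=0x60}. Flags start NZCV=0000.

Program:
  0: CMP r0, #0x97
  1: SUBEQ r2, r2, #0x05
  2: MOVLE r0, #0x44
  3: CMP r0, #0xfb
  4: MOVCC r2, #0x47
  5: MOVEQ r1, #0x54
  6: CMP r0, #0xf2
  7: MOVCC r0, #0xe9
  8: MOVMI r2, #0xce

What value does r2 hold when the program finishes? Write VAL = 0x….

[0] flags=0000 → (cmp)
[1] flags=0000 EQ?F → skip
[2] flags=0000 LE?F → skip
[3] flags=0000 → (cmp)
[4] flags=0000 CC?T → r2=0x47
[5] flags=0000 EQ?F → skip
[6] flags=0000 → (cmp)
[7] flags=0000 CC?T → r0=0xe9
[8] flags=0000 MI?F → skip

VAL = 0x47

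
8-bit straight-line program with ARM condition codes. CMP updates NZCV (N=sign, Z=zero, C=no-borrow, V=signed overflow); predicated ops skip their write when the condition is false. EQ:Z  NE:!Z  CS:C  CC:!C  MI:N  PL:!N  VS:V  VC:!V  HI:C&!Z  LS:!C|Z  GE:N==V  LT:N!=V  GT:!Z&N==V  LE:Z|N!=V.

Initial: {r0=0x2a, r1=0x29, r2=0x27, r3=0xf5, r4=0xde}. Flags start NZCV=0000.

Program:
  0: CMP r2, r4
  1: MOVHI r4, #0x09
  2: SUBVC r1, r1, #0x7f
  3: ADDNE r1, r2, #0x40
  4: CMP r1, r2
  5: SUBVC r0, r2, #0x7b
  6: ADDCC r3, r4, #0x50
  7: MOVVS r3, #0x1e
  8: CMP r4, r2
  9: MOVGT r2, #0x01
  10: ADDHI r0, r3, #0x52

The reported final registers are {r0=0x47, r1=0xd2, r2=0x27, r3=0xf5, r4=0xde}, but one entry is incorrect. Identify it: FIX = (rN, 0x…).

FIX = (r1, 0x67)

0: ✓ CMP  NZCV=0000
1: · MOVHI
2: ✓ SUBVC  r1←0xaa
3: ✓ ADDNE  r1←0x67
4: ✓ CMP  NZCV=0010
5: ✓ SUBVC  r0←0xac
6: · ADDCC
7: · MOVVS
8: ✓ CMP  NZCV=1010
9: · MOVGT
10: ✓ ADDHI  r0←0x47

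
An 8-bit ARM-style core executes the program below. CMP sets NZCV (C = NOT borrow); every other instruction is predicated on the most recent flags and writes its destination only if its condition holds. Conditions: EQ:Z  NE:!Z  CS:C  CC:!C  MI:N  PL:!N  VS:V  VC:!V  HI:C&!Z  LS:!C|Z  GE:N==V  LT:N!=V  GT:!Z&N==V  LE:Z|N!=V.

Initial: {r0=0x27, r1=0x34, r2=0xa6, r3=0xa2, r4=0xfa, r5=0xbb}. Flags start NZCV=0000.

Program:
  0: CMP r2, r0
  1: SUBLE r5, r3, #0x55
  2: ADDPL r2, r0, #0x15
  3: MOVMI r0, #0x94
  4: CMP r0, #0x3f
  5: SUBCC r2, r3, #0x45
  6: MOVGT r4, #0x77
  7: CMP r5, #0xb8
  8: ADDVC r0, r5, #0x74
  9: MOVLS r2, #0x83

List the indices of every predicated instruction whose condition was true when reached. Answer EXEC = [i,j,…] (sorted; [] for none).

EXEC = [1,2,5,9]

[0] flags=0011 → (cmp)
[1] flags=0011 LE?T → r5=0x4d
[2] flags=0011 PL?T → r2=0x3c
[3] flags=0011 MI?F → skip
[4] flags=1000 → (cmp)
[5] flags=1000 CC?T → r2=0x5d
[6] flags=1000 GT?F → skip
[7] flags=1001 → (cmp)
[8] flags=1001 VC?F → skip
[9] flags=1001 LS?T → r2=0x83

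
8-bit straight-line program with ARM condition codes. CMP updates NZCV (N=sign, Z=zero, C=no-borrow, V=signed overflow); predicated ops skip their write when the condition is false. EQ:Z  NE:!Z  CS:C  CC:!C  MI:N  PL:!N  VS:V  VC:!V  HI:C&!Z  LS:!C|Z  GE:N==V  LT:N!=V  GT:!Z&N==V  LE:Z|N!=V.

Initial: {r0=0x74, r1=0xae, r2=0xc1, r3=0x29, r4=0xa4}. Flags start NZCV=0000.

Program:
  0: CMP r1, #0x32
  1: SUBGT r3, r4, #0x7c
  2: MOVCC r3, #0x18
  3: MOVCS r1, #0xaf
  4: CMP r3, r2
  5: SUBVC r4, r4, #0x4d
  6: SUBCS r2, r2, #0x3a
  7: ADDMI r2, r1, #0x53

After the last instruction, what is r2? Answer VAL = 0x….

VAL = 0xc1

0: ✓ CMP  NZCV=0011
1: · SUBGT
2: · MOVCC
3: ✓ MOVCS  r1←0xaf
4: ✓ CMP  NZCV=0000
5: ✓ SUBVC  r4←0x57
6: · SUBCS
7: · ADDMI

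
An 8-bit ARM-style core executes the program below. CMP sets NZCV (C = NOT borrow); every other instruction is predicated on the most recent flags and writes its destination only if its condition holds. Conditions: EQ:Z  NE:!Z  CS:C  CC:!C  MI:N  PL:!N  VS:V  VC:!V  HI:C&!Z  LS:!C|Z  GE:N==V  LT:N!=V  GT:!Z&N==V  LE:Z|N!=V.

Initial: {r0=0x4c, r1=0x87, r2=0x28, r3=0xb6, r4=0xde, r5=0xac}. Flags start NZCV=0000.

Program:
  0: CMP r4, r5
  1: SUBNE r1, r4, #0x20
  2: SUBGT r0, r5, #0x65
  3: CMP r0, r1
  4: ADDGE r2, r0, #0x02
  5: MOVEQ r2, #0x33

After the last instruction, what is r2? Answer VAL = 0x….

VAL = 0x49

[0] flags=0010 → (cmp)
[1] flags=0010 NE?T → r1=0xbe
[2] flags=0010 GT?T → r0=0x47
[3] flags=1001 → (cmp)
[4] flags=1001 GE?T → r2=0x49
[5] flags=1001 EQ?F → skip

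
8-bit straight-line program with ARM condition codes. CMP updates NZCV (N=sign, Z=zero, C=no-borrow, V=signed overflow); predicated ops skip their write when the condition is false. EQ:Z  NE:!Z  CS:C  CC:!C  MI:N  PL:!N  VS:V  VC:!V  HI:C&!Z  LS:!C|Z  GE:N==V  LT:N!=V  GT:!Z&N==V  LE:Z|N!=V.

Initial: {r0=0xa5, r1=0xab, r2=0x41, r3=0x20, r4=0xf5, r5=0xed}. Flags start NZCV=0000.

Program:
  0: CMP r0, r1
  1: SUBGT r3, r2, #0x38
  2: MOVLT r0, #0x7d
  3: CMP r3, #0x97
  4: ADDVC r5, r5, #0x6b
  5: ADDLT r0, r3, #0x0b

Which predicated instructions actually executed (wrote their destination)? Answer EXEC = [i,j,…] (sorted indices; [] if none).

EXEC = [2]

0: ✓ CMP  NZCV=1000
1: · SUBGT
2: ✓ MOVLT  r0←0x7d
3: ✓ CMP  NZCV=1001
4: · ADDVC
5: · ADDLT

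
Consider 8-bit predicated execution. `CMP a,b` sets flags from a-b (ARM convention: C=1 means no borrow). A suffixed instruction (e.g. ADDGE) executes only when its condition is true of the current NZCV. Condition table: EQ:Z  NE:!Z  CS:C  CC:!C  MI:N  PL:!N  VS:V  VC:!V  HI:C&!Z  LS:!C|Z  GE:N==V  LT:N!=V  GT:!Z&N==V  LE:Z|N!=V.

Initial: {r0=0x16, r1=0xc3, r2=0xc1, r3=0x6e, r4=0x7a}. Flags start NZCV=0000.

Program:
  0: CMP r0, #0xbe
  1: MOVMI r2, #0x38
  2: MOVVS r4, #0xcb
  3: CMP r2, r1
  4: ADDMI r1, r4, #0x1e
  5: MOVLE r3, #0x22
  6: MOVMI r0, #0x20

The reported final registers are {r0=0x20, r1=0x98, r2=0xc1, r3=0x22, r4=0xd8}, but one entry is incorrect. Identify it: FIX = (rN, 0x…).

FIX = (r4, 0x7a)

0: ✓ CMP  NZCV=0000
1: · MOVMI
2: · MOVVS
3: ✓ CMP  NZCV=1000
4: ✓ ADDMI  r1←0x98
5: ✓ MOVLE  r3←0x22
6: ✓ MOVMI  r0←0x20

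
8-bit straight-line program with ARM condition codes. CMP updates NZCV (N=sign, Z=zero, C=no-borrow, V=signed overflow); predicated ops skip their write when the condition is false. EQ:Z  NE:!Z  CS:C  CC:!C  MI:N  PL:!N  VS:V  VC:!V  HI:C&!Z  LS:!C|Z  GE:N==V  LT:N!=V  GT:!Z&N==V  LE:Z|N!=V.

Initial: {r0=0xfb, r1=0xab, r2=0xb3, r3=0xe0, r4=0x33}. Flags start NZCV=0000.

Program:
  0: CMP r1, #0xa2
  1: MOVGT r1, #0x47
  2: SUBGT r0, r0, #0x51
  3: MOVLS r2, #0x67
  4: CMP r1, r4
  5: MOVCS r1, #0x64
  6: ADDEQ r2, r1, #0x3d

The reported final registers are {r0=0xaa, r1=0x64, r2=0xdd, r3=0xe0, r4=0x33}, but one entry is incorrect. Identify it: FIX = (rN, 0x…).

FIX = (r2, 0xb3)

[0] flags=0010 → (cmp)
[1] flags=0010 GT?T → r1=0x47
[2] flags=0010 GT?T → r0=0xaa
[3] flags=0010 LS?F → skip
[4] flags=0010 → (cmp)
[5] flags=0010 CS?T → r1=0x64
[6] flags=0010 EQ?F → skip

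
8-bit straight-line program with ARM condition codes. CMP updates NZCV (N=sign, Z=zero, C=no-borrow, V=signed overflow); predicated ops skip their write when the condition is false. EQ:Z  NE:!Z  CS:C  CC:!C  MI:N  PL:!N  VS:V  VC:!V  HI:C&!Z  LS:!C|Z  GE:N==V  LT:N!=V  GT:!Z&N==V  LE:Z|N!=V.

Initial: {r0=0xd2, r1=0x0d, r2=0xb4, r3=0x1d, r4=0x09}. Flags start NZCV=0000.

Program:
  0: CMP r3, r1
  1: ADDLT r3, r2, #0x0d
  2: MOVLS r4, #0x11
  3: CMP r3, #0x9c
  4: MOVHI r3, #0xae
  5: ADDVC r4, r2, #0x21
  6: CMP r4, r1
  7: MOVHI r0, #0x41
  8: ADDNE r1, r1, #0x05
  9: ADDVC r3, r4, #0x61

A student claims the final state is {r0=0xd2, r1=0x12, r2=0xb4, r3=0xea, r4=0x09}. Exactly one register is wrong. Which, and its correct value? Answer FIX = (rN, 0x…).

FIX = (r3, 0x6a)

0: ✓ CMP  NZCV=0010
1: · ADDLT
2: · MOVLS
3: ✓ CMP  NZCV=1001
4: · MOVHI
5: · ADDVC
6: ✓ CMP  NZCV=1000
7: · MOVHI
8: ✓ ADDNE  r1←0x12
9: ✓ ADDVC  r3←0x6a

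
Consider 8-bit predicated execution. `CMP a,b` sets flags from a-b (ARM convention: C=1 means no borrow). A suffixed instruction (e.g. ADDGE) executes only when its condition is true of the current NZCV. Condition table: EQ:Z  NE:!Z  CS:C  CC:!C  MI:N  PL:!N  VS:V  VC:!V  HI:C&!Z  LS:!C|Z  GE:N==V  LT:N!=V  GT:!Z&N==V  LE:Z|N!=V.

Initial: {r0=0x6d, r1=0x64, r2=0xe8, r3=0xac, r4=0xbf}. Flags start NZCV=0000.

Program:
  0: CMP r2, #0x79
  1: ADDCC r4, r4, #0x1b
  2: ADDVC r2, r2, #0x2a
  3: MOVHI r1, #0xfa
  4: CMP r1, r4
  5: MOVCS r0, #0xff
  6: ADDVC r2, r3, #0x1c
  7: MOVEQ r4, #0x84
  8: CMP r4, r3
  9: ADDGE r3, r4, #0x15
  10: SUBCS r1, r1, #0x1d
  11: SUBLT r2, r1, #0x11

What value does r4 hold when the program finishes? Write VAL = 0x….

VAL = 0xbf

[0] flags=0011 → (cmp)
[1] flags=0011 CC?F → skip
[2] flags=0011 VC?F → skip
[3] flags=0011 HI?T → r1=0xfa
[4] flags=0010 → (cmp)
[5] flags=0010 CS?T → r0=0xff
[6] flags=0010 VC?T → r2=0xc8
[7] flags=0010 EQ?F → skip
[8] flags=0010 → (cmp)
[9] flags=0010 GE?T → r3=0xd4
[10] flags=0010 CS?T → r1=0xdd
[11] flags=0010 LT?F → skip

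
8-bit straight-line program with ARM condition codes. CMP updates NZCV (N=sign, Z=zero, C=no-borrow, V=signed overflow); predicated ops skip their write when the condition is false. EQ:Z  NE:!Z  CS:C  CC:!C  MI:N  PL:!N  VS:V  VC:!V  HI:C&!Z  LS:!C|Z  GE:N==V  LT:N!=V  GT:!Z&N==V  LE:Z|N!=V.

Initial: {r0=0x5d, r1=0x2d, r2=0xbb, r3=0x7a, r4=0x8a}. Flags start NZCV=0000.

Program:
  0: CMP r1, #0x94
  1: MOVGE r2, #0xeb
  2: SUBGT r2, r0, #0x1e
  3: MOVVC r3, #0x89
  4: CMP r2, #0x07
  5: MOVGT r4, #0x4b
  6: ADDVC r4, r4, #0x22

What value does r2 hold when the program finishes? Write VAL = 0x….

[0] flags=1001 → (cmp)
[1] flags=1001 GE?T → r2=0xeb
[2] flags=1001 GT?T → r2=0x3f
[3] flags=1001 VC?F → skip
[4] flags=0010 → (cmp)
[5] flags=0010 GT?T → r4=0x4b
[6] flags=0010 VC?T → r4=0x6d

VAL = 0x3f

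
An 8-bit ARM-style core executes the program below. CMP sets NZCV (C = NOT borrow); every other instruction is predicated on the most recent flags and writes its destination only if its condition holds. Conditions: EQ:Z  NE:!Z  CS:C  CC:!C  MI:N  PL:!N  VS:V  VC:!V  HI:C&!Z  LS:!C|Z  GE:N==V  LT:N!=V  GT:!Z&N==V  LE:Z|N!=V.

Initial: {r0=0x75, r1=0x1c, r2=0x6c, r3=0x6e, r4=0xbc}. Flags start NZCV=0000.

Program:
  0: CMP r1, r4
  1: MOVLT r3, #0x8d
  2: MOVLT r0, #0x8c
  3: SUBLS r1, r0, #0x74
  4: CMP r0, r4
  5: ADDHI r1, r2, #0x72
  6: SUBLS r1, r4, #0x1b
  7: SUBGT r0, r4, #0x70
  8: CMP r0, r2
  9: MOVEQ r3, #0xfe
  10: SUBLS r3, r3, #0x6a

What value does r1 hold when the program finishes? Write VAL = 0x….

0: ✓ CMP  NZCV=0000
1: · MOVLT
2: · MOVLT
3: ✓ SUBLS  r1←0x01
4: ✓ CMP  NZCV=1001
5: · ADDHI
6: ✓ SUBLS  r1←0xa1
7: ✓ SUBGT  r0←0x4c
8: ✓ CMP  NZCV=1000
9: · MOVEQ
10: ✓ SUBLS  r3←0x04

VAL = 0xa1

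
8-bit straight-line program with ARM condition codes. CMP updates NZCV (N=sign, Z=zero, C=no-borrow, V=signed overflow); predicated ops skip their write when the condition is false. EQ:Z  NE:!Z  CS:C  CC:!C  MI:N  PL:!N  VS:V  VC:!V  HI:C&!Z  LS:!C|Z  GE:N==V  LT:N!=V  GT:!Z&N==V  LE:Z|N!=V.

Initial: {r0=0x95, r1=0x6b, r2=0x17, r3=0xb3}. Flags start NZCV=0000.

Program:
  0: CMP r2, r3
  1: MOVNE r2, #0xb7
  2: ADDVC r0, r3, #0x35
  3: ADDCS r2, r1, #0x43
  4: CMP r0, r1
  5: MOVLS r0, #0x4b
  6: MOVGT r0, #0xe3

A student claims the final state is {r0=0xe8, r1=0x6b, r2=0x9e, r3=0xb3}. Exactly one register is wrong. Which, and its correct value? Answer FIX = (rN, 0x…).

FIX = (r2, 0xb7)

[0] flags=0000 → (cmp)
[1] flags=0000 NE?T → r2=0xb7
[2] flags=0000 VC?T → r0=0xe8
[3] flags=0000 CS?F → skip
[4] flags=0011 → (cmp)
[5] flags=0011 LS?F → skip
[6] flags=0011 GT?F → skip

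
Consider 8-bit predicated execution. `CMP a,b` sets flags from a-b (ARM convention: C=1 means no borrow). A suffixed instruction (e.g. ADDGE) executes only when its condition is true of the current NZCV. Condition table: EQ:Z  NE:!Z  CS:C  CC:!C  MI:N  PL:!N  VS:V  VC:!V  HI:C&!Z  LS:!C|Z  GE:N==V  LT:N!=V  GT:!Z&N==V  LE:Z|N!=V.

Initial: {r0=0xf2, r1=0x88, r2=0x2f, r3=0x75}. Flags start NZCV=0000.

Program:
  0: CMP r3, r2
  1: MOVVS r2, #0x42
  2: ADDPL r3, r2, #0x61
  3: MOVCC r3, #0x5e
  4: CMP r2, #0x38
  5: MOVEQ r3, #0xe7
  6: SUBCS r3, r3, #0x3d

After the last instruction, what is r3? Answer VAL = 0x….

VAL = 0x90

[0] flags=0010 → (cmp)
[1] flags=0010 VS?F → skip
[2] flags=0010 PL?T → r3=0x90
[3] flags=0010 CC?F → skip
[4] flags=1000 → (cmp)
[5] flags=1000 EQ?F → skip
[6] flags=1000 CS?F → skip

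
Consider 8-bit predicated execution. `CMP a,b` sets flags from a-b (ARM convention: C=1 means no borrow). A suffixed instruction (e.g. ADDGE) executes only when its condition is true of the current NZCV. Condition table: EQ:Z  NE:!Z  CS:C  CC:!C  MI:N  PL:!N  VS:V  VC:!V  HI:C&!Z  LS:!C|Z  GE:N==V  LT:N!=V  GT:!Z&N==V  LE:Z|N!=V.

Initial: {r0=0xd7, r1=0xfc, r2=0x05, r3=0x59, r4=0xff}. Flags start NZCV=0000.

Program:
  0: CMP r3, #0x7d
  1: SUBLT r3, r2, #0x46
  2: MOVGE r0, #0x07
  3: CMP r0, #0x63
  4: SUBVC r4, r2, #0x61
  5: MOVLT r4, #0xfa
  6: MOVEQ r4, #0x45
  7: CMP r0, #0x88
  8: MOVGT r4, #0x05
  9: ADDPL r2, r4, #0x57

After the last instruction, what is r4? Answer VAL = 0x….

0: ✓ CMP  NZCV=1000
1: ✓ SUBLT  r3←0xbf
2: · MOVGE
3: ✓ CMP  NZCV=0011
4: · SUBVC
5: ✓ MOVLT  r4←0xfa
6: · MOVEQ
7: ✓ CMP  NZCV=0010
8: ✓ MOVGT  r4←0x05
9: ✓ ADDPL  r2←0x5c

VAL = 0x05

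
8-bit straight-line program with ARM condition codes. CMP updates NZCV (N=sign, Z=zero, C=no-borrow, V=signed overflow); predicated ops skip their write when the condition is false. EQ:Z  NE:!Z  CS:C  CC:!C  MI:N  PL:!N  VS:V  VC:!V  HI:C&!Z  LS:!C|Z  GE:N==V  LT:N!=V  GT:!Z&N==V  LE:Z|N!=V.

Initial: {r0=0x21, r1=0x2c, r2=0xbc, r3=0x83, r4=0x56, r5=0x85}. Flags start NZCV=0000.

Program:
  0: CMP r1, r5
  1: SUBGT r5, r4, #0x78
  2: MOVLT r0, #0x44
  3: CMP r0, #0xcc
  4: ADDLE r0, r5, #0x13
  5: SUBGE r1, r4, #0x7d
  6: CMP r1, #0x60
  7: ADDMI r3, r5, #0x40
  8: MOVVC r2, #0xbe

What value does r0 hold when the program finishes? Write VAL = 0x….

VAL = 0x21

0: ✓ CMP  NZCV=1001
1: ✓ SUBGT  r5←0xde
2: · MOVLT
3: ✓ CMP  NZCV=0000
4: · ADDLE
5: ✓ SUBGE  r1←0xd9
6: ✓ CMP  NZCV=0011
7: · ADDMI
8: · MOVVC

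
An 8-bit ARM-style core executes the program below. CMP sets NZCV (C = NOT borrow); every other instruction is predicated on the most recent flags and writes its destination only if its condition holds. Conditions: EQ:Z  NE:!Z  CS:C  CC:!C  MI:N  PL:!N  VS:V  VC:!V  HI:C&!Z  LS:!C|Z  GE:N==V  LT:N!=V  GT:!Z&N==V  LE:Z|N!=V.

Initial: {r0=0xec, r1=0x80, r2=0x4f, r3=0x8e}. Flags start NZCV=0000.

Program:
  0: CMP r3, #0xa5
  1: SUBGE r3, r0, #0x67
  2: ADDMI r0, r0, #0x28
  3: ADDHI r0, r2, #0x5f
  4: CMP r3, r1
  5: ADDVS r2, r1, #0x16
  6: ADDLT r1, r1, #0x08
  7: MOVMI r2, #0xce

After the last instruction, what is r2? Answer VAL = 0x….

0: ✓ CMP  NZCV=1000
1: · SUBGE
2: ✓ ADDMI  r0←0x14
3: · ADDHI
4: ✓ CMP  NZCV=0010
5: · ADDVS
6: · ADDLT
7: · MOVMI

VAL = 0x4f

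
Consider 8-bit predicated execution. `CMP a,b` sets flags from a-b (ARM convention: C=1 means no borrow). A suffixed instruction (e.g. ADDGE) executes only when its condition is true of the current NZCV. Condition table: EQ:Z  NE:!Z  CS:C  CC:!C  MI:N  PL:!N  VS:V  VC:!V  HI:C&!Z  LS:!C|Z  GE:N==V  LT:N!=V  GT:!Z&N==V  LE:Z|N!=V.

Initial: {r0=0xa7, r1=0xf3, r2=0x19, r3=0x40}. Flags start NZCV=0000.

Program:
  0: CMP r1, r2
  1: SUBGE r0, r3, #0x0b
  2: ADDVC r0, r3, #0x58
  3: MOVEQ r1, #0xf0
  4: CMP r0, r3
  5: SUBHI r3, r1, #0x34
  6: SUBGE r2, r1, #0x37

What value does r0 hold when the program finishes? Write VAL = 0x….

0: ✓ CMP  NZCV=1010
1: · SUBGE
2: ✓ ADDVC  r0←0x98
3: · MOVEQ
4: ✓ CMP  NZCV=0011
5: ✓ SUBHI  r3←0xbf
6: · SUBGE

VAL = 0x98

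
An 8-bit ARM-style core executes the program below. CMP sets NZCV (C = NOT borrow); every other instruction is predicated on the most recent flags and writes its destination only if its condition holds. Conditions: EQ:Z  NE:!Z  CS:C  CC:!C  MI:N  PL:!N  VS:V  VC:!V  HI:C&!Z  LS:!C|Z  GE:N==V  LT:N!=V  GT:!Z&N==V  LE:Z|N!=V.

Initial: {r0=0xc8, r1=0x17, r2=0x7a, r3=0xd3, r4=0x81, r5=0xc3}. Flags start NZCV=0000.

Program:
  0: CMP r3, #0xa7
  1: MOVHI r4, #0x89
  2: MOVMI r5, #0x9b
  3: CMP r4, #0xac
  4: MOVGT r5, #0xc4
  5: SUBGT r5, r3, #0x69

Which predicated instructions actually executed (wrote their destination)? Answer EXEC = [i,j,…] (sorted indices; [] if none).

EXEC = [1]

0: ✓ CMP  NZCV=0010
1: ✓ MOVHI  r4←0x89
2: · MOVMI
3: ✓ CMP  NZCV=1000
4: · MOVGT
5: · SUBGT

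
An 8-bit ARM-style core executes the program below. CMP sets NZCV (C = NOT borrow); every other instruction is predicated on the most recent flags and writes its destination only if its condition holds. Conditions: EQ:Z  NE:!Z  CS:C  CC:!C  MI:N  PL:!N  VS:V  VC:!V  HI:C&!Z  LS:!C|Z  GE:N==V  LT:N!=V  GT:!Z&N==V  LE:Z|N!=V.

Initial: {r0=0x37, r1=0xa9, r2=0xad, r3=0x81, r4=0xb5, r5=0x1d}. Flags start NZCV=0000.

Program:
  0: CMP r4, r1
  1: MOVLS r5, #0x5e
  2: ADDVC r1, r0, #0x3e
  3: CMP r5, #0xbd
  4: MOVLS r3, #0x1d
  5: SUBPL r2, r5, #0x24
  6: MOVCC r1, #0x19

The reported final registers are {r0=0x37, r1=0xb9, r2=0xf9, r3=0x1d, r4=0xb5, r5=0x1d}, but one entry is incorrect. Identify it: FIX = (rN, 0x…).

[0] flags=0010 → (cmp)
[1] flags=0010 LS?F → skip
[2] flags=0010 VC?T → r1=0x75
[3] flags=0000 → (cmp)
[4] flags=0000 LS?T → r3=0x1d
[5] flags=0000 PL?T → r2=0xf9
[6] flags=0000 CC?T → r1=0x19

FIX = (r1, 0x19)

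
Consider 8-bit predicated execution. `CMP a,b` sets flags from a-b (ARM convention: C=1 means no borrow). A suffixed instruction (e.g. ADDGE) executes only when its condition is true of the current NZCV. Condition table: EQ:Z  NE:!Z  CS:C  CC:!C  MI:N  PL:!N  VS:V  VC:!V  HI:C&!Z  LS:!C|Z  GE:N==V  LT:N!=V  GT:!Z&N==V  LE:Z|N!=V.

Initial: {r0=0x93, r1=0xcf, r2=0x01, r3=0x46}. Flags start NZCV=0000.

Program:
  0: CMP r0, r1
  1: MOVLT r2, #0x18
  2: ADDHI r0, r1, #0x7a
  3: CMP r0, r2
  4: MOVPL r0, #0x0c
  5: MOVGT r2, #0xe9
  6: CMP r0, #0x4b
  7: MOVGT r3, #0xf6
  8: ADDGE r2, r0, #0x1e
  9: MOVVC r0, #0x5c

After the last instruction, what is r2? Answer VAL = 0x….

0: ✓ CMP  NZCV=1000
1: ✓ MOVLT  r2←0x18
2: · ADDHI
3: ✓ CMP  NZCV=0011
4: ✓ MOVPL  r0←0x0c
5: · MOVGT
6: ✓ CMP  NZCV=1000
7: · MOVGT
8: · ADDGE
9: ✓ MOVVC  r0←0x5c

VAL = 0x18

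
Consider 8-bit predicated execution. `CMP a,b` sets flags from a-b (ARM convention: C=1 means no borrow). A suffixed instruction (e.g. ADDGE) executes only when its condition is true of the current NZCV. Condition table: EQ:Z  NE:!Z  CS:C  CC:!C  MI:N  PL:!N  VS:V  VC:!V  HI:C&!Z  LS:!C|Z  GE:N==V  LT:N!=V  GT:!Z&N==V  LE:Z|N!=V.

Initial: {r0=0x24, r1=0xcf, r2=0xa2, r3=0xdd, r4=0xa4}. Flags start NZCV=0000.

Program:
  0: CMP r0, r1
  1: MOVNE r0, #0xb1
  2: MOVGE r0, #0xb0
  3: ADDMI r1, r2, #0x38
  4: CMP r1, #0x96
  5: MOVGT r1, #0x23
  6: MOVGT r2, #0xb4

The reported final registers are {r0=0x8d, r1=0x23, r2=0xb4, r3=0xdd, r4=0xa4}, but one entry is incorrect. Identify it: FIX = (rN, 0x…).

[0] flags=0000 → (cmp)
[1] flags=0000 NE?T → r0=0xb1
[2] flags=0000 GE?T → r0=0xb0
[3] flags=0000 MI?F → skip
[4] flags=0010 → (cmp)
[5] flags=0010 GT?T → r1=0x23
[6] flags=0010 GT?T → r2=0xb4

FIX = (r0, 0xb0)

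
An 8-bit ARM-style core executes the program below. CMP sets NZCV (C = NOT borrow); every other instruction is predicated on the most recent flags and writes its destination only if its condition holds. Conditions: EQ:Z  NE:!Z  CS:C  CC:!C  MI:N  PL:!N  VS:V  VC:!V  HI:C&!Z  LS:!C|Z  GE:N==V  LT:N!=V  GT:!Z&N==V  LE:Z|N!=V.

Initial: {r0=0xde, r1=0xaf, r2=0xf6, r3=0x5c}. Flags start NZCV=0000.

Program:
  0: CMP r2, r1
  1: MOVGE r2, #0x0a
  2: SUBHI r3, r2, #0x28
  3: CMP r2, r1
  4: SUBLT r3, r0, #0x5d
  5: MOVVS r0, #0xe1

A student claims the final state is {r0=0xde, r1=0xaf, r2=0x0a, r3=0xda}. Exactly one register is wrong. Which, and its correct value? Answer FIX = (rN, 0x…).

0: ✓ CMP  NZCV=0010
1: ✓ MOVGE  r2←0x0a
2: ✓ SUBHI  r3←0xe2
3: ✓ CMP  NZCV=0000
4: · SUBLT
5: · MOVVS

FIX = (r3, 0xe2)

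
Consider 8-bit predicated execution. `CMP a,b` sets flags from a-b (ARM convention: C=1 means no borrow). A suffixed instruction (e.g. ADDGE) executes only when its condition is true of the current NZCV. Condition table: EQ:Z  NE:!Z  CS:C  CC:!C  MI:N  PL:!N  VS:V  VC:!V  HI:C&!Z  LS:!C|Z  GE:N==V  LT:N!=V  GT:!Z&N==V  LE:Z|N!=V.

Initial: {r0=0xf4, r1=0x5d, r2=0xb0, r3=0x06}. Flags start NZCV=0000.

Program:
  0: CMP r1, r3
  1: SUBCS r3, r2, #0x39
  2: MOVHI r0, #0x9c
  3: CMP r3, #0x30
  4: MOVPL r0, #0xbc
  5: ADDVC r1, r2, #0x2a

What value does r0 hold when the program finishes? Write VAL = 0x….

VAL = 0xbc

0: ✓ CMP  NZCV=0010
1: ✓ SUBCS  r3←0x77
2: ✓ MOVHI  r0←0x9c
3: ✓ CMP  NZCV=0010
4: ✓ MOVPL  r0←0xbc
5: ✓ ADDVC  r1←0xda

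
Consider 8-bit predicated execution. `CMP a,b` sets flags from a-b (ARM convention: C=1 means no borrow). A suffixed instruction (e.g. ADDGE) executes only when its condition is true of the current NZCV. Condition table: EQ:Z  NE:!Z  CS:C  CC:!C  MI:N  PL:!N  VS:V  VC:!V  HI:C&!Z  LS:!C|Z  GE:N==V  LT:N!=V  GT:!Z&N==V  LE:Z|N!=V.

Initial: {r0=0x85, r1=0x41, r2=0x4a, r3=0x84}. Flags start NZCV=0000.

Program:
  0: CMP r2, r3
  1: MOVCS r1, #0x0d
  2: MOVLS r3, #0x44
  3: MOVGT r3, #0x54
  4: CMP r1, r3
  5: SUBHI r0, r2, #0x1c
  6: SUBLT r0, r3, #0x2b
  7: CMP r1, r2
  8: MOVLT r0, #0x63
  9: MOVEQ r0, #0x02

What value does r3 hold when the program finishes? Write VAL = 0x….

[0] flags=1001 → (cmp)
[1] flags=1001 CS?F → skip
[2] flags=1001 LS?T → r3=0x44
[3] flags=1001 GT?T → r3=0x54
[4] flags=1000 → (cmp)
[5] flags=1000 HI?F → skip
[6] flags=1000 LT?T → r0=0x29
[7] flags=1000 → (cmp)
[8] flags=1000 LT?T → r0=0x63
[9] flags=1000 EQ?F → skip

VAL = 0x54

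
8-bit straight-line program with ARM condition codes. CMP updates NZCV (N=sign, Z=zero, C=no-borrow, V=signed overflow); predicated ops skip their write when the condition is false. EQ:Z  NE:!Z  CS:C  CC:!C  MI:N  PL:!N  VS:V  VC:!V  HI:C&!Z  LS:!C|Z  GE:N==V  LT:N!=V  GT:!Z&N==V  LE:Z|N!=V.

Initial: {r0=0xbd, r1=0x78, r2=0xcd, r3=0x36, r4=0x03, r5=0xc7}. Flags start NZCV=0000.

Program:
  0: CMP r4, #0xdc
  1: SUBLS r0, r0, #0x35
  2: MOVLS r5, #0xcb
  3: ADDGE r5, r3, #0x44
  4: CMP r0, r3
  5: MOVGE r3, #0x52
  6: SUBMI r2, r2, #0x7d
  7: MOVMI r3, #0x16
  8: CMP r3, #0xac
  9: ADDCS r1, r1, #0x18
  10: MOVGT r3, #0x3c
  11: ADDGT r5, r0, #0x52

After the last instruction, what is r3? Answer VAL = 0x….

VAL = 0x3c

[0] flags=0000 → (cmp)
[1] flags=0000 LS?T → r0=0x88
[2] flags=0000 LS?T → r5=0xcb
[3] flags=0000 GE?T → r5=0x7a
[4] flags=0011 → (cmp)
[5] flags=0011 GE?F → skip
[6] flags=0011 MI?F → skip
[7] flags=0011 MI?F → skip
[8] flags=1001 → (cmp)
[9] flags=1001 CS?F → skip
[10] flags=1001 GT?T → r3=0x3c
[11] flags=1001 GT?T → r5=0xda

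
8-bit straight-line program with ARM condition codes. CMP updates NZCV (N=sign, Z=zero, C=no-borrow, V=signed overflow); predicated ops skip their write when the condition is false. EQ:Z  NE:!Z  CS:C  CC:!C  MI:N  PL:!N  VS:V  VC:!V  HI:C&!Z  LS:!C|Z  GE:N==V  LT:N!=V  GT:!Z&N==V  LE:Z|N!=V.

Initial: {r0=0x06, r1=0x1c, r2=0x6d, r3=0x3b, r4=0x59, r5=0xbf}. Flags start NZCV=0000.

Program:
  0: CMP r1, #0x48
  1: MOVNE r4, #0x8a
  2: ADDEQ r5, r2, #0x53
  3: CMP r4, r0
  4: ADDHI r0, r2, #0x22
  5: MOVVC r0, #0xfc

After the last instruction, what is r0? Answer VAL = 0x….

[0] flags=1000 → (cmp)
[1] flags=1000 NE?T → r4=0x8a
[2] flags=1000 EQ?F → skip
[3] flags=1010 → (cmp)
[4] flags=1010 HI?T → r0=0x8f
[5] flags=1010 VC?T → r0=0xfc

VAL = 0xfc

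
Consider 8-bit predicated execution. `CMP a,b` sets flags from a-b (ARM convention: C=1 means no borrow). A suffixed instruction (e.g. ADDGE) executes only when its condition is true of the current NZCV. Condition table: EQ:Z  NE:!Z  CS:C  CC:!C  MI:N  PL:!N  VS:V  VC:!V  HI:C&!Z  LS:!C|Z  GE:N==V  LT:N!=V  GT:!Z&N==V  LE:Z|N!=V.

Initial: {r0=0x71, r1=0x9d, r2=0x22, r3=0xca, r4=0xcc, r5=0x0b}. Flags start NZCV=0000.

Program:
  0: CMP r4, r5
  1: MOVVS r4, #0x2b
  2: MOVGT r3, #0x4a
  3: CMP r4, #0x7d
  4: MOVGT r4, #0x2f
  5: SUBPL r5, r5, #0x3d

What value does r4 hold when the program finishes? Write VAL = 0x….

VAL = 0xcc

0: ✓ CMP  NZCV=1010
1: · MOVVS
2: · MOVGT
3: ✓ CMP  NZCV=0011
4: · MOVGT
5: ✓ SUBPL  r5←0xce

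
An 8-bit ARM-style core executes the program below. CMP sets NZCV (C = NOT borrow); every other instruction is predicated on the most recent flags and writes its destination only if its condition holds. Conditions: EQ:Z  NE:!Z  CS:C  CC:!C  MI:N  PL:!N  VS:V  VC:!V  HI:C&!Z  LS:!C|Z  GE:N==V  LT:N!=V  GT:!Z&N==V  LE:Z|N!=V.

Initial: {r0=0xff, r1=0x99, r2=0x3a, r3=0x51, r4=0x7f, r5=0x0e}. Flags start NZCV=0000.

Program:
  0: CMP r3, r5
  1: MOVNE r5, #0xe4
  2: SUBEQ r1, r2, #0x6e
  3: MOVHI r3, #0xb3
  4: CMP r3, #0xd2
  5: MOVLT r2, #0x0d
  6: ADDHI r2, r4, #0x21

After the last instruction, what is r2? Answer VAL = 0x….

VAL = 0x0d

[0] flags=0010 → (cmp)
[1] flags=0010 NE?T → r5=0xe4
[2] flags=0010 EQ?F → skip
[3] flags=0010 HI?T → r3=0xb3
[4] flags=1000 → (cmp)
[5] flags=1000 LT?T → r2=0x0d
[6] flags=1000 HI?F → skip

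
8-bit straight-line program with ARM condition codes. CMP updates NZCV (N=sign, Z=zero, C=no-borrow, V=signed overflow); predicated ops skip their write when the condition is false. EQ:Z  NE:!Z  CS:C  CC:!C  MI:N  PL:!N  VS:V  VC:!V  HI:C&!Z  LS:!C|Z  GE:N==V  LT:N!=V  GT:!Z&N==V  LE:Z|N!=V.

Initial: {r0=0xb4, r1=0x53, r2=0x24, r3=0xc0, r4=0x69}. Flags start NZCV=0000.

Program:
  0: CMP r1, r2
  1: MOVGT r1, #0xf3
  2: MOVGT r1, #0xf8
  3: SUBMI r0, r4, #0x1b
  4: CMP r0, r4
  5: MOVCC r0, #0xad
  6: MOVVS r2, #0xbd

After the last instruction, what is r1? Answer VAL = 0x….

VAL = 0xf8

[0] flags=0010 → (cmp)
[1] flags=0010 GT?T → r1=0xf3
[2] flags=0010 GT?T → r1=0xf8
[3] flags=0010 MI?F → skip
[4] flags=0011 → (cmp)
[5] flags=0011 CC?F → skip
[6] flags=0011 VS?T → r2=0xbd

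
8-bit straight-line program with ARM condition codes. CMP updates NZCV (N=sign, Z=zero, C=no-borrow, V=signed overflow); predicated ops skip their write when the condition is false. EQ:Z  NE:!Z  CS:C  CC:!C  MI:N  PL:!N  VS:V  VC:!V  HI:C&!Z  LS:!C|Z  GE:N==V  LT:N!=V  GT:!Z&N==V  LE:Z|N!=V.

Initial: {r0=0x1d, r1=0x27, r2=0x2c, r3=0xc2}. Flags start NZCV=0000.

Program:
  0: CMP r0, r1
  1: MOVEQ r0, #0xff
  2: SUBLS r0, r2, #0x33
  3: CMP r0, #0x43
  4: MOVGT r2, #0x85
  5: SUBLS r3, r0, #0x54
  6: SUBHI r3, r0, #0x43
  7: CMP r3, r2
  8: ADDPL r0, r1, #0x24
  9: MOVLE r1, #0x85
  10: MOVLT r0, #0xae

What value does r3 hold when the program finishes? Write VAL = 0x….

[0] flags=1000 → (cmp)
[1] flags=1000 EQ?F → skip
[2] flags=1000 LS?T → r0=0xf9
[3] flags=1010 → (cmp)
[4] flags=1010 GT?F → skip
[5] flags=1010 LS?F → skip
[6] flags=1010 HI?T → r3=0xb6
[7] flags=1010 → (cmp)
[8] flags=1010 PL?F → skip
[9] flags=1010 LE?T → r1=0x85
[10] flags=1010 LT?T → r0=0xae

VAL = 0xb6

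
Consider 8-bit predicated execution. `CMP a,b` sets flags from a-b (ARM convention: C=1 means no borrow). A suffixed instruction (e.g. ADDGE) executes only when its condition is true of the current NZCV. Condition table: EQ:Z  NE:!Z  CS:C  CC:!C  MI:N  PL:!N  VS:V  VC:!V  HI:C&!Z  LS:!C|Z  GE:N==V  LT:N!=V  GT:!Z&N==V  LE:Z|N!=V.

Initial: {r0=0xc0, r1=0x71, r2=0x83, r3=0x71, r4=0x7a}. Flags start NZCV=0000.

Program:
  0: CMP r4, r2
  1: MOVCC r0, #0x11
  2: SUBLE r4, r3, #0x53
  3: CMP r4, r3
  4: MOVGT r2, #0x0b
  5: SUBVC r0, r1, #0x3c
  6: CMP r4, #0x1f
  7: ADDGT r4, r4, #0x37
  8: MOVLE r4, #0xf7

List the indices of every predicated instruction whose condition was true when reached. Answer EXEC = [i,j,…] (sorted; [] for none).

0: ✓ CMP  NZCV=1001
1: ✓ MOVCC  r0←0x11
2: · SUBLE
3: ✓ CMP  NZCV=0010
4: ✓ MOVGT  r2←0x0b
5: ✓ SUBVC  r0←0x35
6: ✓ CMP  NZCV=0010
7: ✓ ADDGT  r4←0xb1
8: · MOVLE

EXEC = [1,4,5,7]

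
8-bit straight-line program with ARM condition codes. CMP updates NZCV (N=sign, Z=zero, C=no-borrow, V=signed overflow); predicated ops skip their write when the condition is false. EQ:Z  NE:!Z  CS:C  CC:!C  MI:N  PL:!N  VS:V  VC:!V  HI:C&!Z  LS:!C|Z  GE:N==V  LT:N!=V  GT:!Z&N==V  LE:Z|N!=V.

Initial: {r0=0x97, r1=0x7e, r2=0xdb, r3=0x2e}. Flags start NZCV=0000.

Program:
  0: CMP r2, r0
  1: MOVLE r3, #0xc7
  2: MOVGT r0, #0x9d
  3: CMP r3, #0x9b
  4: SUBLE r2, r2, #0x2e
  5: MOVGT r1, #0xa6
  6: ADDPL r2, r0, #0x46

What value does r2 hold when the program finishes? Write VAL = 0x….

0: ✓ CMP  NZCV=0010
1: · MOVLE
2: ✓ MOVGT  r0←0x9d
3: ✓ CMP  NZCV=1001
4: · SUBLE
5: ✓ MOVGT  r1←0xa6
6: · ADDPL

VAL = 0xdb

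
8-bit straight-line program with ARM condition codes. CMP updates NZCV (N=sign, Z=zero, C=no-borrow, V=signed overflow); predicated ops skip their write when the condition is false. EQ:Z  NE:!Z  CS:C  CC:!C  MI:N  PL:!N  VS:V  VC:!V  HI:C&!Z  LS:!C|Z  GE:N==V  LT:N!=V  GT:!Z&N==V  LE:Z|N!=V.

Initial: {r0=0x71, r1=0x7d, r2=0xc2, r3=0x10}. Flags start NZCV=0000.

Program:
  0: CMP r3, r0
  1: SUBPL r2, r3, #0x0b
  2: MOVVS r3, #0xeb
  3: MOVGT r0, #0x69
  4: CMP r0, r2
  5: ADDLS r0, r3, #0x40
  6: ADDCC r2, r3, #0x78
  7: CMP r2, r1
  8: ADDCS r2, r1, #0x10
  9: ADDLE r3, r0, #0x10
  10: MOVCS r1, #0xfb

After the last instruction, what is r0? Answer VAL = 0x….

[0] flags=1000 → (cmp)
[1] flags=1000 PL?F → skip
[2] flags=1000 VS?F → skip
[3] flags=1000 GT?F → skip
[4] flags=1001 → (cmp)
[5] flags=1001 LS?T → r0=0x50
[6] flags=1001 CC?T → r2=0x88
[7] flags=0011 → (cmp)
[8] flags=0011 CS?T → r2=0x8d
[9] flags=0011 LE?T → r3=0x60
[10] flags=0011 CS?T → r1=0xfb

VAL = 0x50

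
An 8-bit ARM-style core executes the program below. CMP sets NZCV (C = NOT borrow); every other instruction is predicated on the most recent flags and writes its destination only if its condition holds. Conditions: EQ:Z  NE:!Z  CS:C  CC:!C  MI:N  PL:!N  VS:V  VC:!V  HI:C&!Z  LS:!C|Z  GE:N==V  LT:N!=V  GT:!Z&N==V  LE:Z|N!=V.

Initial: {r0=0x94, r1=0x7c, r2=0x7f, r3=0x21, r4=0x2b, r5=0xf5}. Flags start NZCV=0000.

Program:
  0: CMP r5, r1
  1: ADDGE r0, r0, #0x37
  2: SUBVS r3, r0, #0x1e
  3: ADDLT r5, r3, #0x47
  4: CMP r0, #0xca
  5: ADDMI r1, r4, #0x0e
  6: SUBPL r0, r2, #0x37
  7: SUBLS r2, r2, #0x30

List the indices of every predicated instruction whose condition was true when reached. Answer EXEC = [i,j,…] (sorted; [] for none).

EXEC = [2,3,5,7]

[0] flags=0011 → (cmp)
[1] flags=0011 GE?F → skip
[2] flags=0011 VS?T → r3=0x76
[3] flags=0011 LT?T → r5=0xbd
[4] flags=1000 → (cmp)
[5] flags=1000 MI?T → r1=0x39
[6] flags=1000 PL?F → skip
[7] flags=1000 LS?T → r2=0x4f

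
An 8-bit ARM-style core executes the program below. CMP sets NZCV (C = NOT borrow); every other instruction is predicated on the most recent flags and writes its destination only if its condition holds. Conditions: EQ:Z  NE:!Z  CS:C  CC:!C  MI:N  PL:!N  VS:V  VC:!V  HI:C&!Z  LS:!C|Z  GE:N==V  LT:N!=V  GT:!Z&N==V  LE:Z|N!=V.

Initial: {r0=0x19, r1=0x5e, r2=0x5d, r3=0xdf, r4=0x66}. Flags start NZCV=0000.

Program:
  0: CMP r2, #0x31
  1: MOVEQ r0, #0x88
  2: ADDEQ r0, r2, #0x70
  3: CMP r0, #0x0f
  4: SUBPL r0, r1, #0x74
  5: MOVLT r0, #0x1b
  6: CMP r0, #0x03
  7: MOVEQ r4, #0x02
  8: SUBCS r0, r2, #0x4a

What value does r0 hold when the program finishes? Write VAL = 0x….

VAL = 0x13

0: ✓ CMP  NZCV=0010
1: · MOVEQ
2: · ADDEQ
3: ✓ CMP  NZCV=0010
4: ✓ SUBPL  r0←0xea
5: · MOVLT
6: ✓ CMP  NZCV=1010
7: · MOVEQ
8: ✓ SUBCS  r0←0x13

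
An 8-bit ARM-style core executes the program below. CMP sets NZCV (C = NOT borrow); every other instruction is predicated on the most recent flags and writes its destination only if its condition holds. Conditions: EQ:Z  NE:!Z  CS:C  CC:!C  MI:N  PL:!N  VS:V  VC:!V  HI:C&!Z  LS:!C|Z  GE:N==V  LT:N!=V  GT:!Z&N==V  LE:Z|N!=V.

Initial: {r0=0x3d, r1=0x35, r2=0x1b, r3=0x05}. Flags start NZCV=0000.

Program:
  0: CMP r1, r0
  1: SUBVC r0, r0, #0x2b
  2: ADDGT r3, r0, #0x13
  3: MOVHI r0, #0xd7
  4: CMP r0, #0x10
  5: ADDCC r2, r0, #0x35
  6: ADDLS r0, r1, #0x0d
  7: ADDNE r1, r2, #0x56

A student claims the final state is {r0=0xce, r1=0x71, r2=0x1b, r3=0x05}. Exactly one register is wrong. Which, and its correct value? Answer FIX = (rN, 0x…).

[0] flags=1000 → (cmp)
[1] flags=1000 VC?T → r0=0x12
[2] flags=1000 GT?F → skip
[3] flags=1000 HI?F → skip
[4] flags=0010 → (cmp)
[5] flags=0010 CC?F → skip
[6] flags=0010 LS?F → skip
[7] flags=0010 NE?T → r1=0x71

FIX = (r0, 0x12)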